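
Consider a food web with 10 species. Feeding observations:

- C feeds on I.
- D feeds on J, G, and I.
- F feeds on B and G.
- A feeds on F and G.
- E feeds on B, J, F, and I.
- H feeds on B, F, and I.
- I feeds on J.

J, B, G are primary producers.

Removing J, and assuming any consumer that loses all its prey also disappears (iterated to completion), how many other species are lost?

Remove J.
Round 1: I (all prey gone) → extinct.
Round 2: C (all prey gone) → extinct.
No further losses. Total secondary extinctions: 2.

2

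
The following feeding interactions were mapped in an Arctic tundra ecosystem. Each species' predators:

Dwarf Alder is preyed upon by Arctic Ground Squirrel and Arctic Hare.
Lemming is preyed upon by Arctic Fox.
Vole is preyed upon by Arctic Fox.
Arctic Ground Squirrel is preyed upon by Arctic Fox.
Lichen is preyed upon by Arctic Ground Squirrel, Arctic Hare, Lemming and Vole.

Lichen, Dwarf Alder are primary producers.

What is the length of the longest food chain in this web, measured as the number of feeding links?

One longest chain: Lichen → Arctic Ground Squirrel → Arctic Fox.
It has 3 species and 2 links.

2 links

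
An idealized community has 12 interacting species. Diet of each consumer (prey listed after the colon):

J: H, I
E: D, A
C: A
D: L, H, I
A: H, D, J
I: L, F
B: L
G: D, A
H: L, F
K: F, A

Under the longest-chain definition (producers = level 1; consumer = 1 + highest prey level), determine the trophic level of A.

Trophic level 4

L is a producer → level 1.
H eats L (level 1); other prey at levels: F 1 → level 2.
D eats H (level 2); other prey at levels: L 1, I 2 → level 3.
A eats D (level 3); other prey at levels: H 2, J 3 → level 4.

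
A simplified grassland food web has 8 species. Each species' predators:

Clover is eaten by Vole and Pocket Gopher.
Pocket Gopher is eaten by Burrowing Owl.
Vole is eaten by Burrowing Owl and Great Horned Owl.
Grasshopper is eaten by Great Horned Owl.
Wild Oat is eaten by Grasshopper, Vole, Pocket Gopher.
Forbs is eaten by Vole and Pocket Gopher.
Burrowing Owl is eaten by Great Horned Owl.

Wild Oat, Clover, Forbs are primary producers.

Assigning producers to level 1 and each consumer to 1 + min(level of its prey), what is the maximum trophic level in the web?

Producers (level 1): Wild Oat, Clover, Forbs.
Following each consumer down to its lowest-level prey: Wild Oat → Pocket Gopher → Burrowing Owl (levels 1 through 3).
All prey of Burrowing Owl (Pocket Gopher 2, Vole 2) are at level 2 or above, so Burrowing Owl is at level 1 + 2 = 3.
Every consumer has at least one prey at level 2 or below, so none exceeds level 3.

3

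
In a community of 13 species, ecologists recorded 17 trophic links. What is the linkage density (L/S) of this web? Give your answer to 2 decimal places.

There are L = 17 links among S = 13 species.
L/S = 17/13 = 1.3077 ≈ 1.31.

L/S = 1.31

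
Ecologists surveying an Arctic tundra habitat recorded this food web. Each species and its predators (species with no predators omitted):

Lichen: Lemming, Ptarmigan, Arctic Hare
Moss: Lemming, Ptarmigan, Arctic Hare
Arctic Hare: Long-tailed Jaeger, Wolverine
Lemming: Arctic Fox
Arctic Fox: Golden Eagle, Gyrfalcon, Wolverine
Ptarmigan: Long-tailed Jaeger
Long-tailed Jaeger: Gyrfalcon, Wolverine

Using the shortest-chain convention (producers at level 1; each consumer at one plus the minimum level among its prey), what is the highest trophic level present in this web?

Producers (level 1): Moss, Lichen.
Following each consumer down to its lowest-level prey: Moss → Lemming → Arctic Fox → Golden Eagle (levels 1 through 4).
All prey of Golden Eagle (Arctic Fox 3) are at level 3 or above, so Golden Eagle is at level 1 + 3 = 4.
Every consumer has at least one prey at level 3 or below, so none exceeds level 4.

4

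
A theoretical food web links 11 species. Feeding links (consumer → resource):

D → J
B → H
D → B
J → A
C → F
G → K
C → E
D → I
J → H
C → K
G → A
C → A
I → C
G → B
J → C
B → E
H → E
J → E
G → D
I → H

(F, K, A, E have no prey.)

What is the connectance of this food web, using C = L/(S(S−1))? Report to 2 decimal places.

C = 0.18

The web has S = 11 species and L = 20 feeding links.
C = L / (S(S−1)) = 20 / 110 = 0.1818 ≈ 0.18.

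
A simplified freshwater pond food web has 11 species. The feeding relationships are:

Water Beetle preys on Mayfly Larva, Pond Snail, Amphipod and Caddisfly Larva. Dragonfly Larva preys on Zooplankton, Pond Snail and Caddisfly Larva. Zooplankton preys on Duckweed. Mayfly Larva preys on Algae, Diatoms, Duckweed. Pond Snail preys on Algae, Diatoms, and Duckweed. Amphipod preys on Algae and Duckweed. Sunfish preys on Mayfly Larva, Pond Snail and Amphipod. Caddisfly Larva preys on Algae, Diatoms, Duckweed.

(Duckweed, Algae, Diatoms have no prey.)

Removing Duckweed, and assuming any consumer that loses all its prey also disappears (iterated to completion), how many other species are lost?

1

Remove Duckweed.
Round 1: Zooplankton (all prey gone) → extinct.
No further losses. Total secondary extinctions: 1.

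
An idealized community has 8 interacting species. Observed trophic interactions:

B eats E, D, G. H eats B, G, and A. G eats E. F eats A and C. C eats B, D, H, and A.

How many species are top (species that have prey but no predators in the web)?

Top species (has prey, but nothing eats it): F.
Count: 1.

1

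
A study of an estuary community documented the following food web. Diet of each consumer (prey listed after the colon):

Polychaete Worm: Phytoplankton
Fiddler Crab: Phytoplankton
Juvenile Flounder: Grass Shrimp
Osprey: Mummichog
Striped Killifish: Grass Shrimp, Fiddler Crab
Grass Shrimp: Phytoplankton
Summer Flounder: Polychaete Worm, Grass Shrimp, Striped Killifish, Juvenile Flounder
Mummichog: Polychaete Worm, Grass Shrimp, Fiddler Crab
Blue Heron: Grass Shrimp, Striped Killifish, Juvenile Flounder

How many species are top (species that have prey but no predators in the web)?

Top species (has prey, but nothing eats it): Blue Heron, Osprey, Summer Flounder.
Count: 3.

3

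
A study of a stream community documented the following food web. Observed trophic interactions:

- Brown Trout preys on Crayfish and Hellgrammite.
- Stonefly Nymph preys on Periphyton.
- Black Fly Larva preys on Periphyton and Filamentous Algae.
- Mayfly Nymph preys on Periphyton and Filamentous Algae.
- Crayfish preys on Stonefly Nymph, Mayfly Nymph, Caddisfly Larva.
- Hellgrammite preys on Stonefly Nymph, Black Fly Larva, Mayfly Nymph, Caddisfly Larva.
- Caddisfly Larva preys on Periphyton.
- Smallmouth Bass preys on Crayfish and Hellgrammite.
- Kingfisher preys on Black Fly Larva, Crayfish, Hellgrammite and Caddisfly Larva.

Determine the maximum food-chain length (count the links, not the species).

3 links

One longest chain: Filamentous Algae → Black Fly Larva → Hellgrammite → Smallmouth Bass.
It has 4 species and 3 links.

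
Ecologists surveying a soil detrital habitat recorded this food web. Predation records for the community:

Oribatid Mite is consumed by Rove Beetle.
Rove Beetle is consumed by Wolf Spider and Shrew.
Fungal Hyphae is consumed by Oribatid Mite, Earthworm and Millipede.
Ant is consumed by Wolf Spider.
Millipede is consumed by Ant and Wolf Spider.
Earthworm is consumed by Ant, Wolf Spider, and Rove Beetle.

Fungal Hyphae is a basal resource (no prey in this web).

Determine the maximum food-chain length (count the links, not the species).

One longest chain: Fungal Hyphae → Oribatid Mite → Rove Beetle → Shrew.
It has 4 species and 3 links.

3 links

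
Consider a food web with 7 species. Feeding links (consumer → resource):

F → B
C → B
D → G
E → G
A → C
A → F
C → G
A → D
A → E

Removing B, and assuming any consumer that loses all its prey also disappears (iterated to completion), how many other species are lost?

Remove B.
Round 1: F (all prey gone) → extinct.
No further losses. Total secondary extinctions: 1.

1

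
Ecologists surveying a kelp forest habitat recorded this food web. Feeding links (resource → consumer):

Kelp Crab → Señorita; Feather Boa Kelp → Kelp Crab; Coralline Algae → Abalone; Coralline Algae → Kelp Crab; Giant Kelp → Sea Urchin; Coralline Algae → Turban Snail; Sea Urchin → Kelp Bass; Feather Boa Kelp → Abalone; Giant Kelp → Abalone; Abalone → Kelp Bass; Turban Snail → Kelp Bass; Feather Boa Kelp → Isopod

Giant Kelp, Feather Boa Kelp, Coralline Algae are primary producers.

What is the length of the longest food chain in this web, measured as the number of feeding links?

2 links

One longest chain: Coralline Algae → Turban Snail → Kelp Bass.
It has 3 species and 2 links.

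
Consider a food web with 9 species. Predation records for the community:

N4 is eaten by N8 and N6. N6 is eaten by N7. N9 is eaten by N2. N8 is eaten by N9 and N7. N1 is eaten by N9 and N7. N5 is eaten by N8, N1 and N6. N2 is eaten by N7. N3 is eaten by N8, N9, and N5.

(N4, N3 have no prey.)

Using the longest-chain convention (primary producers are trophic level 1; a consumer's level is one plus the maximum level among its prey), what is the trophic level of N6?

Trophic level 3

N3 is a producer → level 1.
N5 eats N3 → level 2.
N6 eats N5 (level 2); other prey at levels: N4 1 → level 3.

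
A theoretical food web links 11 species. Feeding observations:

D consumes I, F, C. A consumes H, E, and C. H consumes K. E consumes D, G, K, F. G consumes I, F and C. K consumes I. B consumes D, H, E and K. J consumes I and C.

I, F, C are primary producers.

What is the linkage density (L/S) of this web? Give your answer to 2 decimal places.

L/S = 1.91

There are L = 21 links among S = 11 species.
L/S = 21/11 = 1.9091 ≈ 1.91.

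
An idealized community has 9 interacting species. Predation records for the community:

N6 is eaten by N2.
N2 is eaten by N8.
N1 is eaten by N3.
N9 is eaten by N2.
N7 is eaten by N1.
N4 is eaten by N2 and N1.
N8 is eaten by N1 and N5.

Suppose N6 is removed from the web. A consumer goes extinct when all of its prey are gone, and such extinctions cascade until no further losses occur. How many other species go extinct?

Remove N6.
Every predator of it retains at least one other prey: N2 still has N4, N9.
No consumer loses all prey, so no secondary extinctions occur.

0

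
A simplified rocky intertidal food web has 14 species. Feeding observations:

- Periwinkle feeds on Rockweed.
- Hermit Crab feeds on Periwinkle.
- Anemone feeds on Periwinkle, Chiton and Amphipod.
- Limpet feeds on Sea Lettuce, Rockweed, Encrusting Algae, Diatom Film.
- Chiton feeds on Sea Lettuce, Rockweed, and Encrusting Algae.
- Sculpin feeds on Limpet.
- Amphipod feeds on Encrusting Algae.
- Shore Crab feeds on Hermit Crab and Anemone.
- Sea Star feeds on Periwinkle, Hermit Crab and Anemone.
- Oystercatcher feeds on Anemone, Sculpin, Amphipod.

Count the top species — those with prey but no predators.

Top species (has prey, but nothing eats it): Oystercatcher, Shore Crab, Sea Star.
Count: 3.

3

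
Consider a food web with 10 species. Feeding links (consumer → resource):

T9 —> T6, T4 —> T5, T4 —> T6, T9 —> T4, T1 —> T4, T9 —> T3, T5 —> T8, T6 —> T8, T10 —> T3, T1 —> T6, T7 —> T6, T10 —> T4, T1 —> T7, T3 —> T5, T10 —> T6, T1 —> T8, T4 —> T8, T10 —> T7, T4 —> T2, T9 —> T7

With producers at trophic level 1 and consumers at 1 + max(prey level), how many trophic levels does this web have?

4

Producers (level 1): T8, T2.
T8 → T6 → T7 → T10 gives T10 level 4.
No species has a prey at level 4, so no species reaches level 5.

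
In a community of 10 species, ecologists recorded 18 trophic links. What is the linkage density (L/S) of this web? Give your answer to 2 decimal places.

L/S = 1.80

There are L = 18 links among S = 10 species.
L/S = 18/10 = 1.8000 ≈ 1.80.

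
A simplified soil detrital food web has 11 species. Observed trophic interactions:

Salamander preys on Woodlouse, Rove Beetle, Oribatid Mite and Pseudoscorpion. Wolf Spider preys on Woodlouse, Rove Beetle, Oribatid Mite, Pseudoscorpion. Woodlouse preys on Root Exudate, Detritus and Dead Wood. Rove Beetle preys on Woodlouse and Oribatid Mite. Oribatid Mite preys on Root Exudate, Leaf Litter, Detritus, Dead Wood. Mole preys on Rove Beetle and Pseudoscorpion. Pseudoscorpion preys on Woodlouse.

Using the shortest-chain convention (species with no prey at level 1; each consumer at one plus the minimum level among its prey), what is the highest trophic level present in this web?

Basal resources (level 1): Leaf Litter, Root Exudate, Dead Wood, Detritus.
Following each consumer down to its lowest-level prey: Leaf Litter → Oribatid Mite → Rove Beetle → Mole (levels 1 through 4).
All prey of Mole (Rove Beetle 3, Pseudoscorpion 3) are at level 3 or above, so Mole is at level 1 + 3 = 4.
Every consumer has at least one prey at level 3 or below, so none exceeds level 4.

4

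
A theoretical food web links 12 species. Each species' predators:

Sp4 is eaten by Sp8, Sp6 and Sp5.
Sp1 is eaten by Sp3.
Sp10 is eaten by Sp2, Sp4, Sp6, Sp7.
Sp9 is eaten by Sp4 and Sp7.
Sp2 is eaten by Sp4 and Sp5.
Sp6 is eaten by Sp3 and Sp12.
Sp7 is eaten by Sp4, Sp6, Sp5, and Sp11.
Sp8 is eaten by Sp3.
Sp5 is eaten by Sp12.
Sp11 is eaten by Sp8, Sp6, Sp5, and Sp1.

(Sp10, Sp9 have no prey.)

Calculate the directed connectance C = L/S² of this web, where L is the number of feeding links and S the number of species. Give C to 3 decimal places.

The web has S = 12 species and L = 24 feeding links.
C = L / S² = 24 / 144 = 0.1667 ≈ 0.167.

C = 0.167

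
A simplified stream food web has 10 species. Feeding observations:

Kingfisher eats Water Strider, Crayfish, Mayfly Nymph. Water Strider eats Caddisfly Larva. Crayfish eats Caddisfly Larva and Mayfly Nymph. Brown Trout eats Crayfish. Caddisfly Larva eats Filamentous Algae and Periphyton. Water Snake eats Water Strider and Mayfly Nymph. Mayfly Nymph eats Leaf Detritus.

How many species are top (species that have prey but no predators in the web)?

3

Top species (has prey, but nothing eats it): Brown Trout, Kingfisher, Water Snake.
Count: 3.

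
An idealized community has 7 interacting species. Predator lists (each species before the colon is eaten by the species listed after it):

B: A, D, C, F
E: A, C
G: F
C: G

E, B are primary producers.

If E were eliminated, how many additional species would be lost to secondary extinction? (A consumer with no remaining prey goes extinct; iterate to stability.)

0

Remove E.
Every predator of it retains at least one other prey: A still has B; C still has B.
No consumer loses all prey, so no secondary extinctions occur.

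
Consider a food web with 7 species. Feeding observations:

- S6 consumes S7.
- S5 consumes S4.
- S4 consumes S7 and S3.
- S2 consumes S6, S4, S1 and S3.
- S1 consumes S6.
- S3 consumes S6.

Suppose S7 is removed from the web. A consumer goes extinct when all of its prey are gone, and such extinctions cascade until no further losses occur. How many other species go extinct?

6

Remove S7.
Round 1: S6 (all prey gone) → extinct.
Round 2: S3 (all prey gone), S1 (all prey gone) → extinct.
Round 3: S4 (all prey gone) → extinct.
Round 4: S2 (all prey gone), S5 (all prey gone) → extinct.
No further losses. Total secondary extinctions: 6.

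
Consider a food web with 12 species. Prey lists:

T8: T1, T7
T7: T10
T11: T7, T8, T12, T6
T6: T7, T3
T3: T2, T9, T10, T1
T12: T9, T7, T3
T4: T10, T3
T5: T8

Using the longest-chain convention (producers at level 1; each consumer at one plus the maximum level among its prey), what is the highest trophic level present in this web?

Producers (level 1): T2, T9, T10, T1.
T10 → T7 → T8 → T5 gives T5 level 4.
No species has a prey at level 4, so no species reaches level 5.

4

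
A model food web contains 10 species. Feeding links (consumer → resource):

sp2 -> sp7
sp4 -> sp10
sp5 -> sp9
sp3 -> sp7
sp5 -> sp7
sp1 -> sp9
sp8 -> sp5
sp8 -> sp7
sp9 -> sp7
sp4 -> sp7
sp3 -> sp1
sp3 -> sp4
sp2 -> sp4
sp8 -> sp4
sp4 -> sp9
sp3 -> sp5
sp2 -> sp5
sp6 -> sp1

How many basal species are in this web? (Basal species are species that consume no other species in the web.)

2

Basal species (no prey listed): sp7, sp10.
Count: 2.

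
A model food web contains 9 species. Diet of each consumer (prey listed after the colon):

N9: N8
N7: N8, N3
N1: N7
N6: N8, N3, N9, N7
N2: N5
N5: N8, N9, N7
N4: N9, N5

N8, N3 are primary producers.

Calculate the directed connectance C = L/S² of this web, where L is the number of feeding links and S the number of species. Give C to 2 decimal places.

The web has S = 9 species and L = 14 feeding links.
C = L / S² = 14 / 81 = 0.1728 ≈ 0.17.

C = 0.17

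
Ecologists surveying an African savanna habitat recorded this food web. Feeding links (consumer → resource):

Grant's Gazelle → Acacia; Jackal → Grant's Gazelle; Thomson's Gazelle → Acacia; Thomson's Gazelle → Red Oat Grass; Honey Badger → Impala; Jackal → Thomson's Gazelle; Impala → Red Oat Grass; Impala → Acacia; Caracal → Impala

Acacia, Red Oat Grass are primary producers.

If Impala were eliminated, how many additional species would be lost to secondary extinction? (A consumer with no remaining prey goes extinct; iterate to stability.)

Remove Impala.
Round 1: Honey Badger (all prey gone), Caracal (all prey gone) → extinct.
No further losses. Total secondary extinctions: 2.

2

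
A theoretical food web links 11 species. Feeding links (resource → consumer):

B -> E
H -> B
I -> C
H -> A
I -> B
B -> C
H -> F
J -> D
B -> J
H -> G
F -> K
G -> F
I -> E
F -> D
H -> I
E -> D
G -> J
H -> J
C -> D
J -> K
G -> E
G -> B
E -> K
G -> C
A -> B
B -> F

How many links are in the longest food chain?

4 links

One longest chain: H → I → B → F → D.
It has 5 species and 4 links.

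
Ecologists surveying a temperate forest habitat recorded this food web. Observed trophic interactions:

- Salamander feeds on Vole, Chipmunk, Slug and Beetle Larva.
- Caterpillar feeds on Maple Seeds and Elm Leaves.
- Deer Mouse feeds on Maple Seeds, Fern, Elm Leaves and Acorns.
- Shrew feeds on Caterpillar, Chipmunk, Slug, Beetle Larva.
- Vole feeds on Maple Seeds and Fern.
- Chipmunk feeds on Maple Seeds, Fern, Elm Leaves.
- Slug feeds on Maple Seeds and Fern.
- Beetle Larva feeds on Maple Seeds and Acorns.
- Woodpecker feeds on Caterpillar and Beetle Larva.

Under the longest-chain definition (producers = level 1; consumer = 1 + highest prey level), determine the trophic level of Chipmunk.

Maple Seeds is a producer → level 1.
Chipmunk eats Maple Seeds (level 1); other prey at levels: Elm Leaves 1, Fern 1 → level 2.

Trophic level 2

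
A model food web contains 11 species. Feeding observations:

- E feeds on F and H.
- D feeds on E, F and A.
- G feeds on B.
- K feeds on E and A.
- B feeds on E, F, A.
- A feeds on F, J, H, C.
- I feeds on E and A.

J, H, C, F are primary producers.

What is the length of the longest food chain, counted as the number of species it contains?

4 species

One longest chain: J → A → B → G.
It has 4 species and 3 links.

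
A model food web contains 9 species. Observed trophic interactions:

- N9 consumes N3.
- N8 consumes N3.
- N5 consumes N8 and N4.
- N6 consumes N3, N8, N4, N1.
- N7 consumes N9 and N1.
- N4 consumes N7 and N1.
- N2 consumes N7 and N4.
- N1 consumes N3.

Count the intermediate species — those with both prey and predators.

5

Intermediate species (has both prey and predators): N1, N8, N9, N7, N4.
Count: 5.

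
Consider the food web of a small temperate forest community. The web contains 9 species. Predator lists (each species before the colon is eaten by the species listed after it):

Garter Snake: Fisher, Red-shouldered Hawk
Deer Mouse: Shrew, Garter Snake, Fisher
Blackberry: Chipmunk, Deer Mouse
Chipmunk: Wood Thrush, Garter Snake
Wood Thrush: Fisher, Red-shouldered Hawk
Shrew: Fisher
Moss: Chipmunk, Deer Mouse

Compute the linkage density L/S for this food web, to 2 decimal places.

L/S = 1.56

There are L = 14 links among S = 9 species.
L/S = 14/9 = 1.5556 ≈ 1.56.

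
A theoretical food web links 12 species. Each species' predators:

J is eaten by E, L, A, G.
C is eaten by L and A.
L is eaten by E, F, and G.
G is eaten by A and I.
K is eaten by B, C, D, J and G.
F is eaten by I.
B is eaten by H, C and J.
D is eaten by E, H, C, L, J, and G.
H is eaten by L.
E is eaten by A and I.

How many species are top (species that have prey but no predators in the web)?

2

Top species (has prey, but nothing eats it): A, I.
Count: 2.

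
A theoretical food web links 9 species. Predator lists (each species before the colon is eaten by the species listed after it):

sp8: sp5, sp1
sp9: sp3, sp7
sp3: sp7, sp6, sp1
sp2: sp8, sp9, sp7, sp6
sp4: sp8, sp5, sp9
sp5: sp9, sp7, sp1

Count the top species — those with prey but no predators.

3

Top species (has prey, but nothing eats it): sp7, sp6, sp1.
Count: 3.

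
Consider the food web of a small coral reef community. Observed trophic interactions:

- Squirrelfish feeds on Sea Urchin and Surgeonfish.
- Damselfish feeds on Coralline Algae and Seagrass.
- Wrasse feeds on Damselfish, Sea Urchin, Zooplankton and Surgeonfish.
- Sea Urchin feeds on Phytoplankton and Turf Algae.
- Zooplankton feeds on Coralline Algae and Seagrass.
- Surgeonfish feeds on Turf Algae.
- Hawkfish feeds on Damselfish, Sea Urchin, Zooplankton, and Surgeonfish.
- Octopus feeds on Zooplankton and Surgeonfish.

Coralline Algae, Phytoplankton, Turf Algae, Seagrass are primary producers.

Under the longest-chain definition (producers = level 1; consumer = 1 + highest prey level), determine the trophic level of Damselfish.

Trophic level 2

Coralline Algae is a producer → level 1.
Damselfish eats Coralline Algae (level 1); other prey at levels: Seagrass 1 → level 2.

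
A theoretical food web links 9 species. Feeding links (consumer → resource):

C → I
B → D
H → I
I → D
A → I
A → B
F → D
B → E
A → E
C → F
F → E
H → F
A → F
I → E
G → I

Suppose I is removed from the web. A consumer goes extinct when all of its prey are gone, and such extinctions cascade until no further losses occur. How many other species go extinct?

1

Remove I.
Round 1: G (all prey gone) → extinct.
No further losses. Total secondary extinctions: 1.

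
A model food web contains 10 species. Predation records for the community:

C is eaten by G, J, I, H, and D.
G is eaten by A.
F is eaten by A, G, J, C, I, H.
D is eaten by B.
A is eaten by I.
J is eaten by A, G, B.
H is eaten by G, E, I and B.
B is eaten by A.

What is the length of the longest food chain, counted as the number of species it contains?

One longest chain: F → C → J → G → A → I.
It has 6 species and 5 links.

6 species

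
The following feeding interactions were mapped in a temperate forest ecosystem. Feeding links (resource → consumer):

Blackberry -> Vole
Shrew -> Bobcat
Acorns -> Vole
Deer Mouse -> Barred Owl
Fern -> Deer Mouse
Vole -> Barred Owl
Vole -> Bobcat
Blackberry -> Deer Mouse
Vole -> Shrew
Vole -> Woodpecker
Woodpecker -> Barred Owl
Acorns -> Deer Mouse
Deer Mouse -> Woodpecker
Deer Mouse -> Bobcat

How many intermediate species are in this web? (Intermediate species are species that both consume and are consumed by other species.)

4

Intermediate species (has both prey and predators): Deer Mouse, Vole, Woodpecker, Shrew.
Count: 4.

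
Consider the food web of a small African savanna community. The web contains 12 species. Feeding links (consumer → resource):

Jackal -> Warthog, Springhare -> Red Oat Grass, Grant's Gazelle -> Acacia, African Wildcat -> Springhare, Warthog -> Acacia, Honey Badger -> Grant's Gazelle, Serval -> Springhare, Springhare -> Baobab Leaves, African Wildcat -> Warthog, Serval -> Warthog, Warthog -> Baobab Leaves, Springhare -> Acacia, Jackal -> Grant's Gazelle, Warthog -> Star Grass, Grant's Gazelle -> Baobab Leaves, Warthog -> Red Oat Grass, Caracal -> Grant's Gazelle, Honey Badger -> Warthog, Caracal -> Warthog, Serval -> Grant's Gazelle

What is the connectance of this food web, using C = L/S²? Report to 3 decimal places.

C = 0.139

The web has S = 12 species and L = 20 feeding links.
C = L / S² = 20 / 144 = 0.1389 ≈ 0.139.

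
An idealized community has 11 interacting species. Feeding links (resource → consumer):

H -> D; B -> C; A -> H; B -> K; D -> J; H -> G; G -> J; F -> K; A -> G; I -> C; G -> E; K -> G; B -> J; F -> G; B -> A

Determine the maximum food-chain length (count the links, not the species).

4 links

One longest chain: B → A → H → G → E.
It has 5 species and 4 links.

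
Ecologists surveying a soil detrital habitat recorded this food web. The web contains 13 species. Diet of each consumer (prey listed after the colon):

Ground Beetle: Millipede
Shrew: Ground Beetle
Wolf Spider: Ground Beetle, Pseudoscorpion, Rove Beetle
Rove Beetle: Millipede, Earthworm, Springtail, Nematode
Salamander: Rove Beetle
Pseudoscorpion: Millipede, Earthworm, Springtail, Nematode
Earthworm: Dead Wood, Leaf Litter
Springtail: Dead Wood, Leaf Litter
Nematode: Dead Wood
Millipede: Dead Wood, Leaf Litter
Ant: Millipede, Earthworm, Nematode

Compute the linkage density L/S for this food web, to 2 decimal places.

L/S = 1.85

There are L = 24 links among S = 13 species.
L/S = 24/13 = 1.8462 ≈ 1.85.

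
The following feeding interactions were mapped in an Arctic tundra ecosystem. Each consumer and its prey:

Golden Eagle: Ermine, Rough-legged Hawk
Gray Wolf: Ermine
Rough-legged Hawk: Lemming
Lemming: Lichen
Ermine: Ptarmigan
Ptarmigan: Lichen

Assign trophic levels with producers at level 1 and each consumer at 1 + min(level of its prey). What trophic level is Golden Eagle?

Lichen is a producer → level 1.
Ptarmigan eats Lichen → level 2.
Ermine eats Ptarmigan → level 3.
Golden Eagle eats Ermine → level 4.
No prey of Golden Eagle is below level 3, so 4 is the minimum.

Trophic level 4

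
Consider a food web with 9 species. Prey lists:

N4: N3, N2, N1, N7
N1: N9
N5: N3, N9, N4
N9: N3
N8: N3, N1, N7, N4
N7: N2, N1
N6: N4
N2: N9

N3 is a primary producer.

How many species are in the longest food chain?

6 species

One longest chain: N3 → N9 → N2 → N7 → N4 → N6.
It has 6 species and 5 links.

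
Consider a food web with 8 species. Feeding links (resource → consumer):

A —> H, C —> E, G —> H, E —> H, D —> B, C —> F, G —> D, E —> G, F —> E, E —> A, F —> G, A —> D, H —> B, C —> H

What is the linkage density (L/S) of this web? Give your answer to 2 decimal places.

There are L = 14 links among S = 8 species.
L/S = 14/8 = 1.7500 ≈ 1.75.

L/S = 1.75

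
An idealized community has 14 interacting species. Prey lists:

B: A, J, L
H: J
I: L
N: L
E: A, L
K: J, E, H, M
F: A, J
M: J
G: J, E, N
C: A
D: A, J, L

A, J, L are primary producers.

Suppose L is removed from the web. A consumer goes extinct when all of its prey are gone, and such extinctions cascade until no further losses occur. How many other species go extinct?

2

Remove L.
Round 1: I (all prey gone), N (all prey gone) → extinct.
No further losses. Total secondary extinctions: 2.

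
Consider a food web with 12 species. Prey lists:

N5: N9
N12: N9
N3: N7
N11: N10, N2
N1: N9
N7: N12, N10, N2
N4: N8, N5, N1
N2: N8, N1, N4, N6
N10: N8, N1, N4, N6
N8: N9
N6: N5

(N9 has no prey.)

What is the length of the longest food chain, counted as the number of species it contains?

One longest chain: N9 → N8 → N4 → N2 → N7 → N3.
It has 6 species and 5 links.

6 species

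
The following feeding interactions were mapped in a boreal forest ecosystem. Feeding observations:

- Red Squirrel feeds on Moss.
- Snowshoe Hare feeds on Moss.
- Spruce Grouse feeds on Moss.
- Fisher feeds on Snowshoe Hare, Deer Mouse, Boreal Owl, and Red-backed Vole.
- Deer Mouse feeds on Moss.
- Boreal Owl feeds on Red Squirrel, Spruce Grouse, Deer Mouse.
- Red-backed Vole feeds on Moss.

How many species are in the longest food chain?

4 species

One longest chain: Moss → Red Squirrel → Boreal Owl → Fisher.
It has 4 species and 3 links.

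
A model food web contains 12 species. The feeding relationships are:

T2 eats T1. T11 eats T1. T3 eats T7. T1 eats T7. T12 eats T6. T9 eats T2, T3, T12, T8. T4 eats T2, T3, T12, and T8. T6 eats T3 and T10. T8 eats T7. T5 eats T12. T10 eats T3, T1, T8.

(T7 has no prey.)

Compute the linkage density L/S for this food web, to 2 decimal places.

There are L = 20 links among S = 12 species.
L/S = 20/12 = 1.6667 ≈ 1.67.

L/S = 1.67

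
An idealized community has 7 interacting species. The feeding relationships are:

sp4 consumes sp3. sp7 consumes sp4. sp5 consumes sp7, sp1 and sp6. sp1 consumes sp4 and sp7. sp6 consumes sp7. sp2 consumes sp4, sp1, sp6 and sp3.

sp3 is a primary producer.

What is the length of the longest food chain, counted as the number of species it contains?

One longest chain: sp3 → sp4 → sp7 → sp1 → sp5.
It has 5 species and 4 links.

5 species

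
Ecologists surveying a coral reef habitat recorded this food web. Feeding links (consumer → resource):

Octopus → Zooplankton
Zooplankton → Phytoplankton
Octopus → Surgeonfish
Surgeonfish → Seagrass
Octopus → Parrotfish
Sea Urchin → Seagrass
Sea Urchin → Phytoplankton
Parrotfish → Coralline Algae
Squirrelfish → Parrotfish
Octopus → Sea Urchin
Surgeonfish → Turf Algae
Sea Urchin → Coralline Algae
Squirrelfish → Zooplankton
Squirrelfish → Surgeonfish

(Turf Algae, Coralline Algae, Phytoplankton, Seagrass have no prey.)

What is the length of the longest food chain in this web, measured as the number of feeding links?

2 links

One longest chain: Coralline Algae → Parrotfish → Squirrelfish.
It has 3 species and 2 links.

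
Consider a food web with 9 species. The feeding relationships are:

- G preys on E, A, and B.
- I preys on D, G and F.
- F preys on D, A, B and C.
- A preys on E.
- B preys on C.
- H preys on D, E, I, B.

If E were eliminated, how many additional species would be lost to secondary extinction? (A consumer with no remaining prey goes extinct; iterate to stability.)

Remove E.
Round 1: A (all prey gone) → extinct.
No further losses. Total secondary extinctions: 1.

1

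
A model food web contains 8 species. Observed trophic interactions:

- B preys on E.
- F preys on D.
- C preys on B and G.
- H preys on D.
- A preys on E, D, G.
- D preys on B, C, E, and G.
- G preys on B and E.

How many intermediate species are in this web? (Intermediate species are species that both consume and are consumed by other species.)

4

Intermediate species (has both prey and predators): B, G, C, D.
Count: 4.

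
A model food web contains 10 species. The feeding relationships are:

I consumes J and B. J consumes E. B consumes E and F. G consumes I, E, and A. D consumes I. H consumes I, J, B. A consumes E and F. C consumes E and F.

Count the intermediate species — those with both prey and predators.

Intermediate species (has both prey and predators): A, B, J, I.
Count: 4.

4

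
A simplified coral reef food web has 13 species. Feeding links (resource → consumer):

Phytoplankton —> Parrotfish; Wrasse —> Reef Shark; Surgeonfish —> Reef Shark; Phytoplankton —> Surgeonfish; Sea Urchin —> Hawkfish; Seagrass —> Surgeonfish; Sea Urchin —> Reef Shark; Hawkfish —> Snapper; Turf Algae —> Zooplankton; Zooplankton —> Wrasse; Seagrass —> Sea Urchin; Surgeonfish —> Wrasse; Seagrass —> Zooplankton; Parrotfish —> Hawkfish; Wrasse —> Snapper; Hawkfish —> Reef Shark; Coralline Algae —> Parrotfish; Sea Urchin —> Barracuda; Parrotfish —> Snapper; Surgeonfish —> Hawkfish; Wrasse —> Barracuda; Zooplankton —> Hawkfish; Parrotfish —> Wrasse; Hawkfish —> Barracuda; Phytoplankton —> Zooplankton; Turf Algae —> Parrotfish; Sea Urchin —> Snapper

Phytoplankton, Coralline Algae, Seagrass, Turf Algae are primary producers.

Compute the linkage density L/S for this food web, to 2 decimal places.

L/S = 2.08

There are L = 27 links among S = 13 species.
L/S = 27/13 = 2.0769 ≈ 2.08.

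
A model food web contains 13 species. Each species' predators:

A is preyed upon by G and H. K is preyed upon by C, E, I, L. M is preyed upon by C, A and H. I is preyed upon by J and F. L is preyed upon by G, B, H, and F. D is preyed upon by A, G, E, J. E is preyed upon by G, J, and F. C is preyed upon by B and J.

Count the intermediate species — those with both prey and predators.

Intermediate species (has both prey and predators): A, C, L, E, I.
Count: 5.

5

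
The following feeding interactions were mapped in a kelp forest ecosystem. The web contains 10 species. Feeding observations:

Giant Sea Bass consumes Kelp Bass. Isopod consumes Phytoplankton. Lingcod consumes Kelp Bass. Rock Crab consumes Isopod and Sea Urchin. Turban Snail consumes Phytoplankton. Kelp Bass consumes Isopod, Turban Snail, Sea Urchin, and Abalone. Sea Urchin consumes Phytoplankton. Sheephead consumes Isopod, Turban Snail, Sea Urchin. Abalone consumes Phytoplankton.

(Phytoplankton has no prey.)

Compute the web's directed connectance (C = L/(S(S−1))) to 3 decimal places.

C = 0.167

The web has S = 10 species and L = 15 feeding links.
C = L / (S(S−1)) = 15 / 90 = 0.1667 ≈ 0.167.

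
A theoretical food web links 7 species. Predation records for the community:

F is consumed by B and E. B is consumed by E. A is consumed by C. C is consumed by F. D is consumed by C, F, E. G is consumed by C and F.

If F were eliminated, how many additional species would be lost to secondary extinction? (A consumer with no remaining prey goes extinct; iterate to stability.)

1

Remove F.
Round 1: B (all prey gone) → extinct.
No further losses. Total secondary extinctions: 1.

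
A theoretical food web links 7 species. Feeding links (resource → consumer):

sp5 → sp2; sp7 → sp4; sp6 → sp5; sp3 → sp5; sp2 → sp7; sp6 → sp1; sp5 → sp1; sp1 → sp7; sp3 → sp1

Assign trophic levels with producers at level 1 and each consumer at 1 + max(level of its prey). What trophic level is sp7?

sp3 is a producer → level 1.
sp5 eats sp3 (level 1); other prey at levels: sp6 1 → level 2.
sp2 eats sp5 → level 3.
sp7 eats sp2 (level 3); other prey at levels: sp1 3 → level 4.

Trophic level 4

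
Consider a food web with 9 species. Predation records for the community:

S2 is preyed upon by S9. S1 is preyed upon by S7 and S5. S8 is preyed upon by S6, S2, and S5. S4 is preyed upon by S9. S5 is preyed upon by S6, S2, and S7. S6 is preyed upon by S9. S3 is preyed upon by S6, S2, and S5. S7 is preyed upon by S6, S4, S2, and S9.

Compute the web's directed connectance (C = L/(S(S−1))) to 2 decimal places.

C = 0.25

The web has S = 9 species and L = 18 feeding links.
C = L / (S(S−1)) = 18 / 72 = 0.2500 ≈ 0.25.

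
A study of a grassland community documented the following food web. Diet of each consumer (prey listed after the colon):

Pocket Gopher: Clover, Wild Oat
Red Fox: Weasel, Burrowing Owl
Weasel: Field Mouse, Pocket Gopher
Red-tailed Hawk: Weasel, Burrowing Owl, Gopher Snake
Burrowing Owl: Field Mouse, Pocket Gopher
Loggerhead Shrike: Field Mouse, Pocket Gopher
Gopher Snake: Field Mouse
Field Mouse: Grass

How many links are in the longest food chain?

3 links

One longest chain: Grass → Field Mouse → Weasel → Red-tailed Hawk.
It has 4 species and 3 links.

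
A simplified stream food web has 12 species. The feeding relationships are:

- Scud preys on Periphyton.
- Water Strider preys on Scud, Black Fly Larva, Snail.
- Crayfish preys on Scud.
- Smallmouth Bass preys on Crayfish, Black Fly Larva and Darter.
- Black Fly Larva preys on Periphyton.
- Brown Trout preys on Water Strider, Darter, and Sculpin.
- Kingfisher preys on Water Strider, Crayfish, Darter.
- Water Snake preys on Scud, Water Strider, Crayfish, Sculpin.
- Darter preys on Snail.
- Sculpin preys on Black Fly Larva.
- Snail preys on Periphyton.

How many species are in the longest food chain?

4 species

One longest chain: Periphyton → Black Fly Larva → Water Strider → Kingfisher.
It has 4 species and 3 links.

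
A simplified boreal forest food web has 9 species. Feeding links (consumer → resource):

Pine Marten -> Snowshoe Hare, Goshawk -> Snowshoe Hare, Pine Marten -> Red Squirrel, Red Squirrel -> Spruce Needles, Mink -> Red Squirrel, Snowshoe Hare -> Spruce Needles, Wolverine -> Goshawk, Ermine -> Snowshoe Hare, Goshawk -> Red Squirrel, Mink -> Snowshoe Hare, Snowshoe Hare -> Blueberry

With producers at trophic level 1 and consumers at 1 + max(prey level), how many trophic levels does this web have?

Producers (level 1): Spruce Needles, Blueberry.
Spruce Needles → Red Squirrel → Goshawk → Wolverine gives Wolverine level 4.
No species has a prey at level 4, so no species reaches level 5.

4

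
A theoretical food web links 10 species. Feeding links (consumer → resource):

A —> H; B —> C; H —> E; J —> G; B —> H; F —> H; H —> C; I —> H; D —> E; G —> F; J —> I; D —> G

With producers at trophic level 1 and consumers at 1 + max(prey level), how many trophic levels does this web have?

Producers (level 1): E, C.
E → H → F → G → J gives J level 5.
No species has a prey at level 5, so no species reaches level 6.

5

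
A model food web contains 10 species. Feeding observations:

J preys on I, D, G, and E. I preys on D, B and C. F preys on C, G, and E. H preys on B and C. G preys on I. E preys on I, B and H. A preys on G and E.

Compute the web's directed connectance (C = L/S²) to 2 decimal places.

The web has S = 10 species and L = 18 feeding links.
C = L / S² = 18 / 100 = 0.1800 ≈ 0.18.

C = 0.18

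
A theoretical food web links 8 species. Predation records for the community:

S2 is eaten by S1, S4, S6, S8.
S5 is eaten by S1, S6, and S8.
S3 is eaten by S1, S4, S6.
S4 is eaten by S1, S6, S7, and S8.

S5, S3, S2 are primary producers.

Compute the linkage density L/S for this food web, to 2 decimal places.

L/S = 1.75

There are L = 14 links among S = 8 species.
L/S = 14/8 = 1.7500 ≈ 1.75.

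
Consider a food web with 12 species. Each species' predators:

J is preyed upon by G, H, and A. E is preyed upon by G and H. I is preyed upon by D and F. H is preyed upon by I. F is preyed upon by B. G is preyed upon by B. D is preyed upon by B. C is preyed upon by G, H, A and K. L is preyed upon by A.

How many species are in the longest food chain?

5 species

One longest chain: C → H → I → D → B.
It has 5 species and 4 links.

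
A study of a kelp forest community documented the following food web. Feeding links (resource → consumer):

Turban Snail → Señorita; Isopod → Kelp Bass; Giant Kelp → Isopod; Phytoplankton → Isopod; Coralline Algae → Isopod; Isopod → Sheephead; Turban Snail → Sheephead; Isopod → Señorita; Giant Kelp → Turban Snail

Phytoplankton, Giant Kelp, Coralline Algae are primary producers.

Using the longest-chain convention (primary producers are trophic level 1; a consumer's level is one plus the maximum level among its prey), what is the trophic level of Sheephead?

Trophic level 3

Giant Kelp is a producer → level 1.
Turban Snail eats Giant Kelp → level 2.
Sheephead eats Turban Snail (level 2); other prey at levels: Isopod 2 → level 3.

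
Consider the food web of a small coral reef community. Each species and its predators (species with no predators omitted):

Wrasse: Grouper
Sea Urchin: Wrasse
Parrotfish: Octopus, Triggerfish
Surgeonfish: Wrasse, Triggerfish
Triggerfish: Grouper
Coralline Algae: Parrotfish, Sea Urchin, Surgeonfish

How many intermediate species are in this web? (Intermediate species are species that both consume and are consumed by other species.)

5

Intermediate species (has both prey and predators): Parrotfish, Sea Urchin, Surgeonfish, Wrasse, Triggerfish.
Count: 5.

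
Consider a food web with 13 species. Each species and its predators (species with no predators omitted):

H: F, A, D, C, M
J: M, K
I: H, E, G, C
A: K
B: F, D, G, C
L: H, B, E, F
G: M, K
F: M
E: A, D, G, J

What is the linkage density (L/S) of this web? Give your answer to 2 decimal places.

There are L = 27 links among S = 13 species.
L/S = 27/13 = 2.0769 ≈ 2.08.

L/S = 2.08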